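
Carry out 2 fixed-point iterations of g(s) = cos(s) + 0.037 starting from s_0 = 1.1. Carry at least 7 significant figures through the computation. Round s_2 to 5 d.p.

s_1 = g(1.100000) = 0.490596
s_2 = g(0.490596) = 0.919052

0.91905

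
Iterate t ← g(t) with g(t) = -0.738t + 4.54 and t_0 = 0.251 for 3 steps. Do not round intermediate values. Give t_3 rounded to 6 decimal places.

t_1 = g(0.251000) = 4.354762
t_2 = g(4.354762) = 1.326186
t_3 = g(1.326186) = 3.561275

3.561275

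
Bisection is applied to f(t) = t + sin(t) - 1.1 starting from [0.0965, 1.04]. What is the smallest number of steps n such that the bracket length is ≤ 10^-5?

Initial width b − a = 1.04 − 0.0965 = 0.943500.
After n steps the width is (b−a)/2^n; need (b−a)/2^n ≤ 10^-5.
So n ≥ log₂(0.943500/10^-5) = log₂(94350.0000) ≈ 16.5257.
Hence n = 17.

17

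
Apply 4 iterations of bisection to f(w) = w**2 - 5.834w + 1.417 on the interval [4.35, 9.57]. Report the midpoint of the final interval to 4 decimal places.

5.4919

f(4.350000) = -5.038400, f(9.570000) = 37.170520 (opposite signs)
step 1: m = 6.960000, f(m) = 9.253960 > 0 → root in [4.350000, 6.960000]
step 2: m = 5.655000, f(m) = 0.404755 > 0 → root in [4.350000, 5.655000]
step 3: m = 5.002500, f(m) = -2.742579 < 0 → root in [5.002500, 5.655000]
step 4: m = 5.328750, f(m) = -1.275351 < 0 → root in [5.328750, 5.655000]
Midpoint of [5.328750, 5.655000] = 5.491875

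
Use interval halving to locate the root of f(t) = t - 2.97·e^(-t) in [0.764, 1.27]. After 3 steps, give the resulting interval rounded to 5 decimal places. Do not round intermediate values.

f(0.764000) = -0.619425, f(1.270000) = 0.435930 (opposite signs)
step 1: m = 1.017000, f(m) = -0.057185 < 0 → root in [1.017000, 1.270000]
step 2: m = 1.143500, f(m) = 0.196956 > 0 → root in [1.017000, 1.143500]
step 3: m = 1.080250, f(m) = 0.071903 > 0 → root in [1.017000, 1.080250]

[1.01700, 1.08025]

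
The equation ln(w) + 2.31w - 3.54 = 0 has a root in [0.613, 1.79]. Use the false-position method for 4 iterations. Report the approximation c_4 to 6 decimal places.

1.389966

f(0.613000) = -2.613360, f(1.790000) = 1.177116
step 1: c = 1.424488, f(c) = 0.104379 > 0 → new bracket [0.613000, 1.424488]
step 2: c = 1.393321, f(c) = 0.010263 > 0 → new bracket [0.613000, 1.393321]
step 3: c = 1.390269, f(c) = 0.001019 > 0 → new bracket [0.613000, 1.390269]
step 4: c = 1.389966, f(c) = 0.000101 > 0 → new bracket [0.613000, 1.389966]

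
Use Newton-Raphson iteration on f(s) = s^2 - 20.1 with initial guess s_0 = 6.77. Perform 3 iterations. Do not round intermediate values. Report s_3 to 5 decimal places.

4.48333

f'(s) = 2s
s_0 = 6.770000: f = 25.732900, f' = 13.540000 → s_1 = 6.770000 - (25.732900)/(13.540000) = 4.869490
s_1 = 4.869490: f = 3.611937, f' = 9.738981 → s_2 = 4.869490 - (3.611937)/(9.738981) = 4.498616
s_2 = 4.498616: f = 0.137548, f' = 8.997232 → s_3 = 4.498616 - (0.137548)/(8.997232) = 4.483328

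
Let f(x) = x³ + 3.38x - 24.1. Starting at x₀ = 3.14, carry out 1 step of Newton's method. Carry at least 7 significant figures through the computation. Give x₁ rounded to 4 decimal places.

f'(x) = 3x² + 3.38
x_0 = 3.140000: f = 17.472344, f' = 32.958800 → x_1 = 3.140000 - (17.472344)/(32.958800) = 2.609873

2.6099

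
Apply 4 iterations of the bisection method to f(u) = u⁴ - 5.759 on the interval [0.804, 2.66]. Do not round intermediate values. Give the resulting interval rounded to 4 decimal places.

f(0.804000) = -5.341146, f(2.660000) = 44.305115 (opposite signs)
step 1: m = 1.732000, f(m) = 3.239944 > 0 → root in [0.804000, 1.732000]
step 2: m = 1.268000, f(m) = -3.173902 < 0 → root in [1.268000, 1.732000]
step 3: m = 1.500000, f(m) = -0.696500 < 0 → root in [1.500000, 1.732000]
step 4: m = 1.616000, f(m) = 1.060702 > 0 → root in [1.500000, 1.616000]

[1.5000, 1.6160]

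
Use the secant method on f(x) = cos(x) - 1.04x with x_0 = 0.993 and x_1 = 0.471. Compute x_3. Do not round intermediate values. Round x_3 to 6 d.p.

0.722707

f(x_0) = -0.486541, f(x_1) = 0.401275
x_2 = 0.471000 - (0.401275)·(0.471000 - 0.993000)/(0.401275 - (-0.486541)) = 0.706934; f(x_2) = 0.025146
x_3 = 0.706934 - (0.025146)·(0.706934 - 0.471000)/(0.025146 - (0.401275)) = 0.722707; f(x_3) = -0.001597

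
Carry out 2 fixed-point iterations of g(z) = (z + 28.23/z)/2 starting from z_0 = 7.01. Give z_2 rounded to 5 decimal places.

5.31701

z_1 = g(7.010000) = 5.518552
z_2 = g(5.518552) = 5.317012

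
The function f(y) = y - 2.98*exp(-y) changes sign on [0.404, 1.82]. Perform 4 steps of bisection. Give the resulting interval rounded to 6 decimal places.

[1.023500, 1.112000]

f(0.404000) = -1.585579, f(1.820000) = 1.337163 (opposite signs)
step 1: m = 1.112000, f(m) = 0.131877 > 0 → root in [0.404000, 1.112000]
step 2: m = 0.758000, f(m) = -0.638436 < 0 → root in [0.758000, 1.112000]
step 3: m = 0.935000, f(m) = -0.234906 < 0 → root in [0.935000, 1.112000]
step 4: m = 1.023500, f(m) = -0.047318 < 0 → root in [1.023500, 1.112000]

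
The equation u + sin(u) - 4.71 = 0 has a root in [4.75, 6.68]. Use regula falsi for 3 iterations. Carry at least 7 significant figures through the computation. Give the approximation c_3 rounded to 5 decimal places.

False-position update: c = (a·f(b) − b·f(a))/(f(b) − f(a)); replace the endpoint whose sign matches f(c).
f(4.750000) = -0.959293, f(6.680000) = 2.356483
step 1: c = 5.308372, f(c) = -0.229226 < 0 → new bracket [5.308372, 6.680000]
step 2: c = 5.429968, f(c) = -0.033432 < 0 → new bracket [5.429968, 6.680000]
step 3: c = 5.447454, f(c) = -0.004333 < 0 → new bracket [5.447454, 6.680000]

5.44745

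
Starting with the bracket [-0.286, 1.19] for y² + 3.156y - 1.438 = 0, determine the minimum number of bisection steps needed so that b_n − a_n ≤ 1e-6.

Initial width b − a = 1.19 − -0.286 = 1.476000.
After n steps the width is (b−a)/2^n; need (b−a)/2^n ≤ 1e-6.
So n ≥ log₂(1.476000/1e-6) = log₂(1476000.0000) ≈ 20.4933.
Hence n = 21.

21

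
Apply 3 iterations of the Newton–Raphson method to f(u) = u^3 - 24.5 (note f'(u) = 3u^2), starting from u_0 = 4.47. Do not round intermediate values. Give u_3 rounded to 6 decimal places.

2.905845

Newton update: u ← u − f(u)/f'(u).
u_0 = 4.470000: f = 64.814623, f' = 59.942700 → u_1 = 4.470000 - (64.814623)/(59.942700) = 3.388724
u_1 = 3.388724: f = 14.414232, f' = 34.450344 → u_2 = 3.388724 - (14.414232)/(34.450344) = 2.970318
u_2 = 2.970318: f = 1.706479, f' = 26.468360 → u_3 = 2.970318 - (1.706479)/(26.468360) = 2.905845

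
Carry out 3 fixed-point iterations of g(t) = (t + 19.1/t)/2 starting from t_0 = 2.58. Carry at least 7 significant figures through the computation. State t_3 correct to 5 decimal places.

4.37052

t_1 = g(2.580000) = 4.991550
t_2 = g(4.991550) = 4.409008
t_3 = g(4.409008) = 4.370524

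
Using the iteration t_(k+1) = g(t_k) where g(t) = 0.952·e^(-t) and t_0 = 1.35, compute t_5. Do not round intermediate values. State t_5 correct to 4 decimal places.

0.5196

t_1 = g(1.350000) = 0.246797
t_2 = g(0.246797) = 0.743797
t_3 = g(0.743797) = 0.452491
t_4 = g(0.452491) = 0.605512
t_5 = g(0.605512) = 0.519597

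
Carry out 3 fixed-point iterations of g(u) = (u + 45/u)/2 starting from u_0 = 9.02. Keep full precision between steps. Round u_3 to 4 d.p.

u_1 = g(9.020000) = 7.004457
u_2 = g(7.004457) = 6.714469
u_3 = g(6.714469) = 6.708207

6.7082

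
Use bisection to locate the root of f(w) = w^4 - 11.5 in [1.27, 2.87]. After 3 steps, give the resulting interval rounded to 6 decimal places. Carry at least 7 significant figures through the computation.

f(1.270000) = -8.898554, f(2.870000) = 56.346522 (opposite signs)
step 1: m = 2.070000, f(m) = 6.860368 > 0 → root in [1.270000, 2.070000]
step 2: m = 1.670000, f(m) = -3.722037 < 0 → root in [1.670000, 2.070000]
step 3: m = 1.870000, f(m) = 0.728310 > 0 → root in [1.670000, 1.870000]

[1.670000, 1.870000]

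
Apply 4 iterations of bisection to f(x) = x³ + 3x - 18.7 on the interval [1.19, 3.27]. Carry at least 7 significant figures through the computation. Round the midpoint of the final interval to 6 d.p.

f(1.190000) = -13.444841, f(3.270000) = 26.075783 (opposite signs)
step 1: m = 2.230000, f(m) = -0.920433 < 0 → root in [2.230000, 3.270000]
step 2: m = 2.750000, f(m) = 10.346875 > 0 → root in [2.230000, 2.750000]
step 3: m = 2.490000, f(m) = 4.208249 > 0 → root in [2.230000, 2.490000]
step 4: m = 2.360000, f(m) = 1.524256 > 0 → root in [2.230000, 2.360000]
Midpoint of [2.230000, 2.360000] = 2.295000

2.295000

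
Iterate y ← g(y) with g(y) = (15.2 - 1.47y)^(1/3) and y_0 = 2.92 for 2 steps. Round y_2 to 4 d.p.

y_1 = g(2.920000) = 2.217735
y_2 = g(2.217735) = 2.285602

2.2856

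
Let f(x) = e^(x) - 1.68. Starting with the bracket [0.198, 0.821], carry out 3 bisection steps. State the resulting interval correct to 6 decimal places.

[0.509500, 0.587375]

f(0.198000) = -0.461038, f(0.821000) = 0.592771 (opposite signs)
step 1: m = 0.509500, f(m) = -0.015541 < 0 → root in [0.509500, 0.821000]
step 2: m = 0.665250, f(m) = 0.264977 > 0 → root in [0.509500, 0.665250]
step 3: m = 0.587375, f(m) = 0.119259 > 0 → root in [0.509500, 0.587375]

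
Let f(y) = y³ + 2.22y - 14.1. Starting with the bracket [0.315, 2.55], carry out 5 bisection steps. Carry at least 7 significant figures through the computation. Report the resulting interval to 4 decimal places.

[2.0611, 2.1309]

f(0.315000) = -13.369444, f(2.550000) = 8.142375 (opposite signs)
step 1: m = 1.432500, f(m) = -7.980279 < 0 → root in [1.432500, 2.550000]
step 2: m = 1.991250, f(m) = -1.783966 < 0 → root in [1.991250, 2.550000]
step 3: m = 2.270625, f(m) = 2.647535 > 0 → root in [1.991250, 2.270625]
step 4: m = 2.130937, f(m) = 0.307044 > 0 → root in [1.991250, 2.130937]
step 5: m = 2.061094, f(m) = -0.768624 < 0 → root in [2.061094, 2.130937]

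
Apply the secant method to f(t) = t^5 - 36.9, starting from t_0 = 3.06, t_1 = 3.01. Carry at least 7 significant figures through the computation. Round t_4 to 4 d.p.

f(t_0) = 231.391635, f(t_1) = 210.177090
t_2 = 3.010000 - (210.177090)·(3.010000 - 3.060000)/(210.177090 - (231.391635)) = 2.514639; f(t_2) = 63.649146
t_3 = 2.514639 - (63.649146)·(2.514639 - 3.010000)/(63.649146 - (210.177090)) = 2.299463; f(t_3) = 27.388356
t_4 = 2.299463 - (27.388356)·(2.299463 - 2.514639)/(27.388356 - (63.649146)) = 2.136937; f(t_4) = 7.661411

2.1369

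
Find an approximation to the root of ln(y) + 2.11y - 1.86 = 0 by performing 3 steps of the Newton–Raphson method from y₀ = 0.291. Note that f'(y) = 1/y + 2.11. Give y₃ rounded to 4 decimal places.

0.9207

y_0 = 0.291000: f = -2.480422, f' = 5.546426 → y_1 = 0.291000 - (-2.480422)/(5.546426) = 0.738211
y_1 = 0.738211: f = -0.605901, f' = 3.464627 → y_2 = 0.738211 - (-0.605901)/(3.464627) = 0.913093
y_2 = 0.913093: f = -0.024292, f' = 3.205179 → y_3 = 0.913093 - (-0.024292)/(3.205179) = 0.920672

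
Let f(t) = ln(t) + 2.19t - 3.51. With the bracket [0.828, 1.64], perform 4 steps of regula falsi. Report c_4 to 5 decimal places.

1.43715

f(0.828000) = -1.885422, f(1.640000) = 0.576296
step 1: c = 1.449908, f(c) = 0.036799 > 0 → new bracket [0.828000, 1.449908]
step 2: c = 1.438002, f(c) = 0.002480 > 0 → new bracket [0.828000, 1.438002]
step 3: c = 1.437201, f(c) = 0.000168 > 0 → new bracket [0.828000, 1.437201]
step 4: c = 1.437147, f(c) = 0.000011 > 0 → new bracket [0.828000, 1.437147]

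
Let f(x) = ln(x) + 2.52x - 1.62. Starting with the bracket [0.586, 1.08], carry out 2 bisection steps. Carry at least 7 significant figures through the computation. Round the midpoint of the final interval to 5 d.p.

f(0.586000) = -0.677715, f(1.080000) = 1.178561 (opposite signs)
step 1: m = 0.833000, f(m) = 0.296438 > 0 → root in [0.586000, 0.833000]
step 2: m = 0.709500, f(m) = -0.175255 < 0 → root in [0.709500, 0.833000]
Midpoint of [0.709500, 0.833000] = 0.771250

0.77125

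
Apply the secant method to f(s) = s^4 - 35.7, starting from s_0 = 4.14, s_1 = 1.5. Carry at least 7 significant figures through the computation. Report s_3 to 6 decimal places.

f(s_0) = 258.065888, f(s_1) = -30.637500
s_2 = 1.500000 - (-30.637500)·(1.500000 - 4.140000)/(-30.637500 - (258.065888)) = 1.780160; f(s_2) = -25.657643
s_3 = 1.780160 - (-25.657643)·(1.780160 - 1.500000)/(-25.657643 - (-30.637500)) = 3.223621; f(s_3) = 72.288105

3.223621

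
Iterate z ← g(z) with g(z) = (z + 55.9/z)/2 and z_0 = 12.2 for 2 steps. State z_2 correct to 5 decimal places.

7.52645

z_1 = g(12.200000) = 8.390984
z_2 = g(8.390984) = 7.526448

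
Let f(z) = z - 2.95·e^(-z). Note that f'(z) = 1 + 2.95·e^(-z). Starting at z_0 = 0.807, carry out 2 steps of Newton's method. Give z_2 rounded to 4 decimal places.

z_0 = 0.807000: f = -0.509274, f' = 2.316274 → z_1 = 0.807000 - (-0.509274)/(2.316274) = 1.026868
z_1 = 1.026868: f = -0.029607, f' = 2.056474 → z_2 = 1.026868 - (-0.029607)/(2.056474) = 1.041265

1.0413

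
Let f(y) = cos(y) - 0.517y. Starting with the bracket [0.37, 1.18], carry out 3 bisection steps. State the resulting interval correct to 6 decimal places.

[0.977500, 1.078750]

f(0.370000) = 0.741037, f(1.180000) = -0.229135 (opposite signs)
step 1: m = 0.775000, f(m) = 0.313746 > 0 → root in [0.775000, 1.180000]
step 2: m = 0.977500, f(m) = 0.053730 > 0 → root in [0.977500, 1.180000]
step 3: m = 1.078750, f(m) = -0.085283 < 0 → root in [0.977500, 1.078750]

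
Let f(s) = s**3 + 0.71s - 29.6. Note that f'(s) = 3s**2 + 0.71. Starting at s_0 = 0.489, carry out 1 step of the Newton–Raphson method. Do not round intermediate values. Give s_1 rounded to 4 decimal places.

s_0 = 0.489000: f = -29.135880, f' = 1.427363 → s_1 = 0.489000 - (-29.135880)/(1.427363) = 20.901383

20.9014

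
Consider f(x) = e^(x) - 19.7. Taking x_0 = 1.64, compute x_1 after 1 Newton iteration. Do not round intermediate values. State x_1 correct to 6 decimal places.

4.461407

Newton update: x ← x − f(x)/f'(x).
f'(x) = e^(x)
x_0 = 1.640000: f = -14.544830, f' = 5.155170 → x_1 = 1.640000 - (-14.544830)/(5.155170) = 4.461407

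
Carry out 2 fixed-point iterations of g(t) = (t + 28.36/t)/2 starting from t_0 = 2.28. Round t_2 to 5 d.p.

t_1 = g(2.280000) = 7.359298
t_2 = g(7.359298) = 5.606463

5.60646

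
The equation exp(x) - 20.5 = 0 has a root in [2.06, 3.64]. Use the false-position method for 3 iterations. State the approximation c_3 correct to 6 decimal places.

2.996099

f(2.060000) = -12.654030, f(3.640000) = 17.591837
step 1: c = 2.721028, f(c) = -5.304063 < 0 → new bracket [2.721028, 3.640000]
step 2: c = 2.933917, f(c) = -1.698868 < 0 → new bracket [2.933917, 3.640000]
step 3: c = 2.996099, f(c) = -0.492655 < 0 → new bracket [2.996099, 3.640000]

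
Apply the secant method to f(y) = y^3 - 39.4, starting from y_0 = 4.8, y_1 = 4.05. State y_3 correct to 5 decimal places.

Secant update: y_(k+1) = y_k − f(y_k)·(y_k − y_(k-1))/(f(y_k) − f(y_(k-1))).
f(y_0) = 71.192000, f(y_1) = 27.030125
y_2 = 4.050000 - (27.030125)·(4.050000 - 4.800000)/(27.030125 - (71.192000)) = 3.590948; f(y_2) = 6.904945
y_3 = 3.590948 - (6.904945)·(3.590948 - 4.050000)/(6.904945 - (27.030125)) = 3.433447; f(y_3) = 1.075406

3.43345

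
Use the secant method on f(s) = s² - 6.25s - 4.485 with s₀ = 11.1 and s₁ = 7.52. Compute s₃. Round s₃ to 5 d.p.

6.91557

Secant update: s_(k+1) = s_k − f(s_k)·(s_k − s_(k-1))/(f(s_k) − f(s_(k-1))).
f(s_0) = 49.350000, f(s_1) = 5.065400
s_2 = 7.520000 - (5.065400)·(7.520000 - 11.100000)/(5.065400 - (49.350000)) = 7.110509; f(s_2) = 1.633659
s_3 = 7.110509 - (1.633659)·(7.110509 - 7.520000)/(1.633659 - (5.065400)) = 6.915574; f(s_3) = 0.117824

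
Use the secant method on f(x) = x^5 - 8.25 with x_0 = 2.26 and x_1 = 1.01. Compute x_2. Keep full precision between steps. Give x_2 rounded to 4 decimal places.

f(x_0) = 50.707926, f(x_1) = -7.198990
x_2 = 1.010000 - (-7.198990)·(1.010000 - 2.260000)/(-7.198990 - (50.707926)) = 1.165400; f(x_2) = -6.100313

1.1654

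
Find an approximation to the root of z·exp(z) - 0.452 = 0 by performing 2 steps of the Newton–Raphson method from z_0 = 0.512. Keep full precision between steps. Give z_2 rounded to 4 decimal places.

0.3268

f'(z) = (z + 1)·exp(z)
z_0 = 0.512000: f = 0.402336, f' = 2.522961 → z_1 = 0.512000 - (0.402336)/(2.522961) = 0.352530
z_1 = 0.352530: f = 0.049532, f' = 1.924194 → z_2 = 0.352530 - (0.049532)/(1.924194) = 0.326789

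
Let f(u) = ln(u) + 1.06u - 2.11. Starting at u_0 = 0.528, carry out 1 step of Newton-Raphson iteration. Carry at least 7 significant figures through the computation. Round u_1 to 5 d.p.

f'(u) = 1/u + 1.06
u_0 = 0.528000: f = -2.188979, f' = 2.953939 → u_1 = 0.528000 - (-2.188979)/(2.953939) = 1.269037

1.26904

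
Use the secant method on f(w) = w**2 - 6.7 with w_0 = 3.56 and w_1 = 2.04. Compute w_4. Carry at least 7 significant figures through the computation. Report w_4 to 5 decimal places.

2.58822

Secant update: w_(k+1) = w_k − f(w_k)·(w_k − w_(k-1))/(f(w_k) − f(w_(k-1))).
f(w_0) = 5.973600, f(w_1) = -2.538400
w_2 = 2.040000 - (-2.538400)·(2.040000 - 3.560000)/(-2.538400 - (5.973600)) = 2.493286; f(w_2) = -0.483526
w_3 = 2.493286 - (-0.483526)·(2.493286 - 2.040000)/(-0.483526 - (-2.538400)) = 2.599947; f(w_3) = 0.059725
w_4 = 2.599947 - (0.059725)·(2.599947 - 2.493286)/(0.059725 - (-0.483526)) = 2.588221; f(w_4) = -0.001113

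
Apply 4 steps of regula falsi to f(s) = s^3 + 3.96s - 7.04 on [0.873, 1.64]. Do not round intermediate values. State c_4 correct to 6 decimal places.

1.265501

f(0.873000) = -2.917581, f(1.640000) = 3.865344
step 1: c = 1.202914, f(c) = -0.535838 < 0 → new bracket [1.202914, 1.640000]
step 2: c = 1.256129, f(c) = -0.083733 < 0 → new bracket [1.256129, 1.640000]
step 3: c = 1.264268, f(c) = -0.012723 < 0 → new bracket [1.264268, 1.640000]
step 4: c = 1.265501, f(c) = -0.001925 < 0 → new bracket [1.265501, 1.640000]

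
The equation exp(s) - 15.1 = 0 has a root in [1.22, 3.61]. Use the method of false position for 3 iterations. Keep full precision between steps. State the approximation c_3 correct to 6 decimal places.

2.607817

False-position update: c = (a·f(b) − b·f(a))/(f(b) − f(a)); replace the endpoint whose sign matches f(c).
f(1.220000) = -11.712812, f(3.610000) = 21.866053
step 1: c = 2.053668, f(c) = -7.303555 < 0 → new bracket [2.053668, 3.610000]
step 2: c = 2.443346, f(c) = -3.588507 < 0 → new bracket [2.443346, 3.610000]
step 3: c = 2.607817, f(c) = -1.530599 < 0 → new bracket [2.607817, 3.610000]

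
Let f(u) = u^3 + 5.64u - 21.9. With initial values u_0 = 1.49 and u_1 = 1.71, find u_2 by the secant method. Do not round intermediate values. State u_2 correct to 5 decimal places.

f(u_0) = -10.188451, f(u_1) = -7.255389
u_2 = 1.710000 - (-7.255389)·(1.710000 - 1.490000)/(-7.255389 - (-10.188451)) = 2.254205; f(u_2) = 2.268314

2.25420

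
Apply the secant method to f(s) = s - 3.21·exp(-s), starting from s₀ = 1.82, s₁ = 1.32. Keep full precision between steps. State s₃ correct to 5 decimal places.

1.08731

Secant update: s_(k+1) = s_k − f(s_k)·(s_k − s_(k-1))/(f(s_k) − f(s_(k-1))).
f(s_0) = 1.299897, f(s_1) = 0.462496
s_2 = 1.320000 - (0.462496)·(1.320000 - 1.820000)/(0.462496 - (1.299897)) = 1.043851; f(s_2) = -0.086378
s_3 = 1.043851 - (-0.086378)·(1.043851 - 1.320000)/(-0.086378 - (0.462496)) = 1.087309; f(s_3) = 0.005147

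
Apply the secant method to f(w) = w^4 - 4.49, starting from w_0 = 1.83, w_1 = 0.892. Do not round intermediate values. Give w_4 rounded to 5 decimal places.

1.40648

f(w_0) = 6.725131, f(w_1) = -3.856919
w_2 = 0.892000 - (-3.856919)·(0.892000 - 1.830000)/(-3.856919 - (6.725131)) = 1.233880; f(w_2) = -2.172117
w_3 = 1.233880 - (-2.172117)·(1.233880 - 0.892000)/(-2.172117 - (-3.856919)) = 1.674646; f(w_3) = 3.374874
w_4 = 1.674646 - (3.374874)·(1.674646 - 1.233880)/(3.374874 - (-2.172117)) = 1.406477; f(w_4) = -0.576813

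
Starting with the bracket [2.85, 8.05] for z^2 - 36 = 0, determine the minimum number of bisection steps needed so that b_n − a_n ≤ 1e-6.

Initial width b − a = 8.05 − 2.85 = 5.200000.
After n steps the width is (b−a)/2^n; need (b−a)/2^n ≤ 1e-6.
So n ≥ log₂(5.200000/1e-6) = log₂(5200000.0000) ≈ 22.3101.
Hence n = 23.

23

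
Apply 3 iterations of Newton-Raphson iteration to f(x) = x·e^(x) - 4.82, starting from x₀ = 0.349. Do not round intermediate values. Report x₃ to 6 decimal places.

f'(x) = (x + 1)·e^(x)
x_0 = 0.349000: f = -4.325240, f' = 1.912409 → x_1 = 0.349000 - (-4.325240)/(1.912409) = 2.610672
x_1 = 2.610672: f = 30.706504, f' = 49.134690 → x_2 = 2.610672 - (30.706504)/(49.134690) = 1.985726
x_2 = 1.985726: f = 9.644692, f' = 21.749026 → x_3 = 1.985726 - (9.644692)/(21.749026) = 1.542272

1.542272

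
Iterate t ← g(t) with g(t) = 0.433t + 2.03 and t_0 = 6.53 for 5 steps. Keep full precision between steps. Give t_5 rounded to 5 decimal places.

t_1 = g(6.530000) = 4.857490
t_2 = g(4.857490) = 4.133293
t_3 = g(4.133293) = 3.819716
t_4 = g(3.819716) = 3.683937
t_5 = g(3.683937) = 3.625145

3.62514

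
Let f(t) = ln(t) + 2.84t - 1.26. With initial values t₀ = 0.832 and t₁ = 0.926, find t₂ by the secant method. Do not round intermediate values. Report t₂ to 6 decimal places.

Secant update: t_(k+1) = t_k − f(t_k)·(t_k − t_(k-1))/(f(t_k) − f(t_(k-1))).
f(t_0) = 0.918957, f(t_1) = 1.292959
t_2 = 0.926000 - (1.292959)·(0.926000 - 0.832000)/(1.292959 - (0.918957)) = 0.601033; f(t_2) = -0.062171

0.601033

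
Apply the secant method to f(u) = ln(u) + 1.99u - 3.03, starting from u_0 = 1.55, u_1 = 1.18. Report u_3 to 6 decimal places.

1.365984

Secant update: u_(k+1) = u_k − f(u_k)·(u_k − u_(k-1))/(f(u_k) − f(u_(k-1))).
f(u_0) = 0.492755, f(u_1) = -0.516286
u_2 = 1.180000 - (-0.516286)·(1.180000 - 1.550000)/(-0.516286 - (0.492755)) = 1.369314; f(u_2) = 0.009245
u_3 = 1.369314 - (0.009245)·(1.369314 - 1.180000)/(0.009245 - (-0.516286)) = 1.365984; f(u_3) = 0.000182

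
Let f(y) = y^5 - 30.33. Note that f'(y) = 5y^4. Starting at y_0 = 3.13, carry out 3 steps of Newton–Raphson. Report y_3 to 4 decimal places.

y_0 = 3.130000: f = 270.085051, f' = 479.896248 → y_1 = 3.130000 - (270.085051)/(479.896248) = 2.567201
y_1 = 2.567201: f = 81.176325, f' = 217.174888 → y_2 = 2.567201 - (81.176325)/(217.174888) = 2.193418
y_2 = 2.193418: f = 20.439978, f' = 115.732567 → y_3 = 2.193418 - (20.439978)/(115.732567) = 2.016804

2.0168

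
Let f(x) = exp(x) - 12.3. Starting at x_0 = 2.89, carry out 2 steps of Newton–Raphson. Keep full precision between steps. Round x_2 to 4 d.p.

f'(x) = exp(x)
x_0 = 2.890000: f = 5.693310, f' = 17.993310 → x_1 = 2.890000 - (5.693310)/(17.993310) = 2.573587
x_1 = 2.573587: f = 0.812781, f' = 13.112781 → x_2 = 2.573587 - (0.812781)/(13.112781) = 2.511604

2.5116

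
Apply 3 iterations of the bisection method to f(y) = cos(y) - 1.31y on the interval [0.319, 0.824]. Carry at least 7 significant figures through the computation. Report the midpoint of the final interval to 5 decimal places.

f(0.319000) = 0.531660, f(0.824000) = -0.400149 (opposite signs)
step 1: m = 0.571500, f(m) = 0.092426 > 0 → root in [0.571500, 0.824000]
step 2: m = 0.697750, f(m) = -0.147763 < 0 → root in [0.571500, 0.697750]
step 3: m = 0.634625, f(m) = -0.026065 < 0 → root in [0.571500, 0.634625]
Midpoint of [0.571500, 0.634625] = 0.603063

0.60306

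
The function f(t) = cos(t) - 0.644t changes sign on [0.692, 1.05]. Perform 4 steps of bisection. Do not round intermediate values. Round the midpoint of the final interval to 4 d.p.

0.9269

f(0.692000) = 0.324323, f(1.050000) = -0.178629 (opposite signs)
step 1: m = 0.871000, f(m) = 0.083138 > 0 → root in [0.871000, 1.050000]
step 2: m = 0.960500, f(m) = -0.045452 < 0 → root in [0.871000, 0.960500]
step 3: m = 0.915750, f(m) = 0.019453 > 0 → root in [0.915750, 0.960500]
step 4: m = 0.938125, f(m) = -0.012851 < 0 → root in [0.915750, 0.938125]
Midpoint of [0.915750, 0.938125] = 0.926938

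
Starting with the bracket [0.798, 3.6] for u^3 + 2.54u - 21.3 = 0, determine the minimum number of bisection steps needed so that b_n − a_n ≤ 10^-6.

22

Initial width b − a = 3.6 − 0.798 = 2.802000.
After n steps the width is (b−a)/2^n; need (b−a)/2^n ≤ 10^-6.
So n ≥ log₂(2.802000/10^-6) = log₂(2802000.0000) ≈ 21.4180.
Hence n = 22.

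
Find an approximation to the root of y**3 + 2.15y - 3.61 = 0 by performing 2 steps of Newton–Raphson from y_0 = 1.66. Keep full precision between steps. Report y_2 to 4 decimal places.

1.0954

f'(y) = 3y**2 + 2.15
y_0 = 1.660000: f = 4.533296, f' = 10.416800 → y_1 = 1.660000 - (4.533296)/(10.416800) = 1.224809
y_1 = 1.224809: f = 0.860746, f' = 6.650472 → y_2 = 1.224809 - (0.860746)/(6.650472) = 1.095383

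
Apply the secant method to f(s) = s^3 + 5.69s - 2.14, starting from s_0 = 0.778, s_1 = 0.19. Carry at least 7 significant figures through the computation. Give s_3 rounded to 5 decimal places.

0.36779

Secant update: s_(k+1) = s_k − f(s_k)·(s_k − s_(k-1))/(f(s_k) − f(s_(k-1))).
f(s_0) = 2.757731, f(s_1) = -1.052041
s_2 = 0.190000 - (-1.052041)·(0.190000 - 0.778000)/(-1.052041 - (2.757731)) = 0.352372; f(s_2) = -0.091251
s_3 = 0.352372 - (-0.091251)·(0.352372 - 0.190000)/(-0.091251 - (-1.052041)) = 0.367793; f(s_3) = 0.002495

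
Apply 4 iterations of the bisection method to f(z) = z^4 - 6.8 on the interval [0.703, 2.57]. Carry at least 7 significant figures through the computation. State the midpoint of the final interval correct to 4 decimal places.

f(0.703000) = -6.555757, f(2.570000) = 36.824704 (opposite signs)
step 1: m = 1.636500, f(m) = 0.372392 > 0 → root in [0.703000, 1.636500]
step 2: m = 1.169750, f(m) = -4.927714 < 0 → root in [1.169750, 1.636500]
step 3: m = 1.403125, f(m) = -2.923985 < 0 → root in [1.403125, 1.636500]
step 4: m = 1.519812, f(m) = -1.464685 < 0 → root in [1.519812, 1.636500]
Midpoint of [1.519812, 1.636500] = 1.578156

1.5782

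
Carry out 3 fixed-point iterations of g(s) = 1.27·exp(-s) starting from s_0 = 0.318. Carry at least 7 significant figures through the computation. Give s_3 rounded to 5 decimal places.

0.76716

s_1 = g(0.318000) = 0.924056
s_2 = g(0.924056) = 0.504071
s_3 = g(0.504071) = 0.767165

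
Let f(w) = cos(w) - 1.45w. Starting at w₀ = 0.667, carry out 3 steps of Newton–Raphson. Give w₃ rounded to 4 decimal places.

0.5777

Newton update: w ← w − f(w)/f'(w).
f'(w) = -sin(w) - 1.45
w_0 = 0.667000: f = -0.181469, f' = -2.068632 → w_1 = 0.667000 - (-0.181469)/(-2.068632) = 0.579276
w_1 = 0.579276: f = -0.003091, f' = -1.997418 → w_2 = 0.579276 - (-0.003091)/(-1.997418) = 0.577729
w_2 = 0.577729: f = -0.000001, f' = -1.996123 → w_3 = 0.577729 - (-0.000001)/(-1.996123) = 0.577728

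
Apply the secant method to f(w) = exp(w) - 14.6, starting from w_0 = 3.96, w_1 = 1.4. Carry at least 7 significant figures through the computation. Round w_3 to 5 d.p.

Secant update: w_(k+1) = w_k − f(w_k)·(w_k − w_(k-1))/(f(w_k) − f(w_(k-1))).
f(w_0) = 37.857326, f(w_1) = -10.544800
w_2 = 1.400000 - (-10.544800)·(1.400000 - 3.960000)/(-10.544800 - (37.857326)) = 1.957717; f(w_2) = -7.516862
w_3 = 1.957717 - (-7.516862)·(1.957717 - 1.400000)/(-7.516862 - (-10.544800)) = 3.342251; f(w_3) = 13.682710

3.34225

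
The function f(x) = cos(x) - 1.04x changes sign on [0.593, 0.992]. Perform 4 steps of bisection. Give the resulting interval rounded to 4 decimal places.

[0.7177, 0.7426]

f(0.593000) = 0.212548, f(0.992000) = -0.484663 (opposite signs)
step 1: m = 0.792500, f(m) = -0.122133 < 0 → root in [0.593000, 0.792500]
step 2: m = 0.692750, f(m) = 0.049033 > 0 → root in [0.692750, 0.792500]
step 3: m = 0.742625, f(m) = -0.035634 < 0 → root in [0.692750, 0.742625]
step 4: m = 0.717688, f(m) = 0.006934 > 0 → root in [0.717688, 0.742625]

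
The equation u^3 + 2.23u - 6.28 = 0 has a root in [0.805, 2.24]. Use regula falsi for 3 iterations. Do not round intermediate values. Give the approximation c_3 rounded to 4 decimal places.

f(0.805000) = -3.963190, f(2.240000) = 9.954624
step 1: c = 1.213626, f(c) = -1.786080 < 0 → new bracket [1.213626, 2.240000]
step 2: c = 1.369765, f(c) = -0.655393 < 0 → new bracket [1.369765, 2.240000]
step 3: c = 1.423521, f(c) = -0.220912 < 0 → new bracket [1.423521, 2.240000]

1.4235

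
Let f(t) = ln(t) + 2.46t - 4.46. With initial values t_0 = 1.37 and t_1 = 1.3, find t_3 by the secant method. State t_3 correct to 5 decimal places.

f(t_0) = -0.774989, f(t_1) = -0.999636
t_2 = 1.300000 - (-0.999636)·(1.300000 - 1.370000)/(-0.999636 - (-0.774989)) = 1.611487; f(t_2) = -0.018584
t_3 = 1.611487 - (-0.018584)·(1.611487 - 1.300000)/(-0.018584 - (-0.999636)) = 1.617388; f(t_3) = -0.000414

1.61739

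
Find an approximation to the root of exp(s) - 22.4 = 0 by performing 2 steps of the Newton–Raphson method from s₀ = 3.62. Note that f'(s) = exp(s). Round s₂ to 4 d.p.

3.1150

Newton update: s ← s − f(s)/f'(s).
s_0 = 3.620000: f = 14.937568, f' = 37.337568 → s_1 = 3.620000 - (14.937568)/(37.337568) = 3.219932
s_1 = 3.219932: f = 2.626417, f' = 25.026417 → s_2 = 3.219932 - (2.626417)/(25.026417) = 3.114986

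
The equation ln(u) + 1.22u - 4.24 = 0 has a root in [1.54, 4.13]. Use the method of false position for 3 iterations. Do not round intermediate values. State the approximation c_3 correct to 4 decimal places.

2.6706

False-position update: c = (a·f(b) − b·f(a))/(f(b) − f(a)); replace the endpoint whose sign matches f(c).
f(1.540000) = -1.929418, f(4.130000) = 2.216877
step 1: c = 2.745219, f(c) = 0.119027 > 0 → new bracket [1.540000, 2.745219]
step 2: c = 2.675188, f(c) = 0.007749 > 0 → new bracket [1.540000, 2.675188]
step 3: c = 2.670647, f(c) = 0.000510 > 0 → new bracket [1.540000, 2.670647]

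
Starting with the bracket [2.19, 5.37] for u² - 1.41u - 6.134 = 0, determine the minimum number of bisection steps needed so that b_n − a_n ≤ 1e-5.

Initial width b − a = 5.37 − 2.19 = 3.180000.
After n steps the width is (b−a)/2^n; need (b−a)/2^n ≤ 1e-5.
So n ≥ log₂(3.180000/1e-5) = log₂(318000.0000) ≈ 18.2787.
Hence n = 19.

19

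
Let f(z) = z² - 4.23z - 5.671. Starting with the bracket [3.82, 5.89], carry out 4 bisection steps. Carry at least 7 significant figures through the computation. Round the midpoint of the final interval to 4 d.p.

5.3078

f(3.820000) = -7.237200, f(5.890000) = 4.106400 (opposite signs)
step 1: m = 4.855000, f(m) = -2.636625 < 0 → root in [4.855000, 5.890000]
step 2: m = 5.372500, f(m) = 0.467081 > 0 → root in [4.855000, 5.372500]
step 3: m = 5.113750, f(m) = -1.151723 < 0 → root in [5.113750, 5.372500]
step 4: m = 5.243125, f(m) = -0.359059 < 0 → root in [5.243125, 5.372500]
Midpoint of [5.243125, 5.372500] = 5.307812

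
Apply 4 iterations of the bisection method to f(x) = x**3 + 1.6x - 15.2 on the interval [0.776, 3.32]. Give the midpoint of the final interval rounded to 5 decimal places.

f(0.776000) = -13.491111, f(3.320000) = 26.706368 (opposite signs)
step 1: m = 2.048000, f(m) = -3.333265 < 0 → root in [2.048000, 3.320000]
step 2: m = 2.684000, f(m) = 8.429550 > 0 → root in [2.048000, 2.684000]
step 3: m = 2.366000, f(m) = 1.830364 > 0 → root in [2.048000, 2.366000]
step 4: m = 2.207000, f(m) = -0.918836 < 0 → root in [2.207000, 2.366000]
Midpoint of [2.207000, 2.366000] = 2.286500

2.28650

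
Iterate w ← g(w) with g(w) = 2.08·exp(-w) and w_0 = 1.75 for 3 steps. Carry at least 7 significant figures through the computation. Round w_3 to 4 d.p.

0.4884

w_1 = g(1.750000) = 0.361450
w_2 = g(0.361450) = 1.449064
w_3 = g(1.449064) = 0.488363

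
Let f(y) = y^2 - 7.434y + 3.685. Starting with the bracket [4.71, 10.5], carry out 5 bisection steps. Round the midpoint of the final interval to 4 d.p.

f(4.710000) = -9.145040, f(10.500000) = 35.878000 (opposite signs)
step 1: m = 7.605000, f(m) = 4.985455 > 0 → root in [4.710000, 7.605000]
step 2: m = 6.157500, f(m) = -4.175049 < 0 → root in [6.157500, 7.605000]
step 3: m = 6.881250, f(m) = -0.118611 < 0 → root in [6.881250, 7.605000]
step 4: m = 7.243125, f(m) = 2.302469 > 0 → root in [6.881250, 7.243125]
step 5: m = 7.062188, f(m) = 1.059190 > 0 → root in [6.881250, 7.062188]
Midpoint of [6.881250, 7.062188] = 6.971719

6.9717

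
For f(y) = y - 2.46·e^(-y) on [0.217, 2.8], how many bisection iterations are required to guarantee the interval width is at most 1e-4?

15

Initial width b − a = 2.8 − 0.217 = 2.583000.
After n steps the width is (b−a)/2^n; need (b−a)/2^n ≤ 1e-4.
So n ≥ log₂(2.583000/1e-4) = log₂(25830.0000) ≈ 14.6568.
Hence n = 15.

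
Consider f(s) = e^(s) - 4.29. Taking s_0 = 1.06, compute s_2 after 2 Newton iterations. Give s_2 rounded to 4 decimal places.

1.4602

Newton update: s ← s − f(s)/f'(s).
f'(s) = e^(s)
s_0 = 1.060000: f = -1.403629, f' = 2.886371 → s_1 = 1.060000 - (-1.403629)/(2.886371) = 1.546295
s_1 = 1.546295: f = 0.404048, f' = 4.694048 → s_2 = 1.546295 - (0.404048)/(4.694048) = 1.460219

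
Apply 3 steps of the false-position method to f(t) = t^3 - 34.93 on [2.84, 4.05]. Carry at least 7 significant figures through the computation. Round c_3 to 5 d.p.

3.26483

f(2.840000) = -12.023696, f(4.050000) = 31.500125
step 1: c = 3.174269, f(c) = -2.946112 < 0 → new bracket [3.174269, 4.050000]
step 2: c = 3.249169, f(c) = -0.628215 < 0 → new bracket [3.249169, 4.050000]
step 3: c = 3.264827, f(c) = -0.129884 < 0 → new bracket [3.264827, 4.050000]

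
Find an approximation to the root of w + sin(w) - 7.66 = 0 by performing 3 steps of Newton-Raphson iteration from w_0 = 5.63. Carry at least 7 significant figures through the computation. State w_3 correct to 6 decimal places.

7.001718

f'(w) = 1 + cos(w)
w_0 = 5.630000: f = -2.637719, f' = 1.794152 → w_1 = 5.630000 - (-2.637719)/(1.794152) = 7.100176
w_1 = 7.100176: f = 0.169265, f' = 1.684418 → w_2 = 7.100176 - (0.169265)/(1.684418) = 6.999687
w_2 = 6.999687: f = -0.003562, f' = 1.754108 → w_3 = 6.999687 - (-0.003562)/(1.754108) = 7.001718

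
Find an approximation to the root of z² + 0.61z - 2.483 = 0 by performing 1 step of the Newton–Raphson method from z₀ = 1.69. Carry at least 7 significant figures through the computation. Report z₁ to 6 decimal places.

f'(z) = 2z + 0.61
z_0 = 1.690000: f = 1.404000, f' = 3.990000 → z_1 = 1.690000 - (1.404000)/(3.990000) = 1.338120

1.338120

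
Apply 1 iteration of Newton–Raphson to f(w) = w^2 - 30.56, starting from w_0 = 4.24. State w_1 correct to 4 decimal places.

f'(w) = 2w
w_0 = 4.240000: f = -12.582400, f' = 8.480000 → w_1 = 4.240000 - (-12.582400)/(8.480000) = 5.723774

5.7238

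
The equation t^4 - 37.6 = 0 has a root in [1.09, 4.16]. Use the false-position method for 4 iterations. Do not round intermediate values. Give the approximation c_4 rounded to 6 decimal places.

2.161344

False-position update: c = (a·f(b) − b·f(a))/(f(b) − f(a)); replace the endpoint whose sign matches f(c).
f(1.090000) = -36.188418, f(4.160000) = 261.883791
step 1: c = 1.462723, f(c) = -33.022286 < 0 → new bracket [1.462723, 4.160000]
step 2: c = 1.764752, f(c) = -27.900817 < 0 → new bracket [1.764752, 4.160000]
step 3: c = 1.995370, f(c) = -21.747652 < 0 → new bracket [1.995370, 4.160000]
step 4: c = 2.161344, f(c) = -15.777930 < 0 → new bracket [2.161344, 4.160000]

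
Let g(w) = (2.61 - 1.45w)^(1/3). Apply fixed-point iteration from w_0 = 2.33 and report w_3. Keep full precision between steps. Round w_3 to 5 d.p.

w_1 = g(2.330000) = -0.915970
w_2 = g(-0.915970) = 1.579178
w_3 = g(1.579178) = 0.684127

0.68413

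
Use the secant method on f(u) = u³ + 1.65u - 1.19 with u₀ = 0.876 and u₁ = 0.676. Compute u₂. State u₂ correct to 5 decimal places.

Secant update: u_(k+1) = u_k − f(u_k)·(u_k − u_(k-1))/(f(u_k) − f(u_(k-1))).
f(u_0) = 0.927621, f(u_1) = 0.234316
u_2 = 0.676000 - (0.234316)·(0.676000 - 0.876000)/(0.234316 - (0.927621)) = 0.608406; f(u_2) = 0.039077

0.60841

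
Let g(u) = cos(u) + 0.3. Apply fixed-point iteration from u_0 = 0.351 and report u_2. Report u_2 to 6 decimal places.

u_1 = g(0.351000) = 1.239029
u_2 = g(1.239029) = 0.625714

0.625714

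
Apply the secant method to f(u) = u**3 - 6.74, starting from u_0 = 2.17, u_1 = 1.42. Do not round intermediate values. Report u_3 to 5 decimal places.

1.91138

f(u_0) = 3.478313, f(u_1) = -3.876712
u_2 = 1.420000 - (-3.876712)·(1.420000 - 2.170000)/(-3.876712 - (3.478313)) = 1.815313; f(u_2) = -0.757892
u_3 = 1.815313 - (-0.757892)·(1.815313 - 1.420000)/(-0.757892 - (-3.876712)) = 1.911376; f(u_3) = 0.242940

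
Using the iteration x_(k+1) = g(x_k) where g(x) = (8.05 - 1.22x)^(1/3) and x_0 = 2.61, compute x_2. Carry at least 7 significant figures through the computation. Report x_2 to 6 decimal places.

x_1 = g(2.610000) = 1.694538
x_2 = g(1.694538) = 1.815369

1.815369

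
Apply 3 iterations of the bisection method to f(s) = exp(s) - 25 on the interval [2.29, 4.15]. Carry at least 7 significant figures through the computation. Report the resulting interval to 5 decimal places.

[2.98750, 3.22000]

f(2.290000) = -15.125062, f(4.150000) = 38.434000 (opposite signs)
step 1: m = 3.220000, f(m) = 0.028120 > 0 → root in [2.290000, 3.220000]
step 2: m = 2.755000, f(m) = -9.278959 < 0 → root in [2.755000, 3.220000]
step 3: m = 2.987500, f(m) = -5.163970 < 0 → root in [2.987500, 3.220000]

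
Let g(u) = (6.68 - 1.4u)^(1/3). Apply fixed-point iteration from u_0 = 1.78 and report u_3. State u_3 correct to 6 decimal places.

1.636386

u_1 = g(1.780000) = 1.611891
u_2 = g(1.611891) = 1.641536
u_3 = g(1.641536) = 1.636386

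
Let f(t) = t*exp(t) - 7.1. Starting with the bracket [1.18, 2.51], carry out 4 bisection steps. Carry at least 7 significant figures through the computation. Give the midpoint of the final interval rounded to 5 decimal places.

f(1.180000) = -3.259838, f(2.510000) = 23.785374 (opposite signs)
step 1: m = 1.845000, f(m) = 4.575344 > 0 → root in [1.180000, 1.845000]
step 2: m = 1.512500, f(m) = -0.236182 < 0 → root in [1.512500, 1.845000]
step 3: m = 1.678750, f(m) = 1.896175 > 0 → root in [1.512500, 1.678750]
step 4: m = 1.595625, f(m) = 0.768681 > 0 → root in [1.512500, 1.595625]
Midpoint of [1.512500, 1.595625] = 1.554062

1.55406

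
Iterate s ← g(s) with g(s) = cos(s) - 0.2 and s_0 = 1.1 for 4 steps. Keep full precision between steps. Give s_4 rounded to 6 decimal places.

s_1 = g(1.100000) = 0.253596
s_2 = g(0.253596) = 0.768016
s_3 = g(0.768016) = 0.519290
s_4 = g(0.519290) = 0.668172

0.668172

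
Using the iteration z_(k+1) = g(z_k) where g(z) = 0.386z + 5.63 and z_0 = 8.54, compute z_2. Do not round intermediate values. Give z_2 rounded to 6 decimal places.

9.075606

z_1 = g(8.540000) = 8.926440
z_2 = g(8.926440) = 9.075606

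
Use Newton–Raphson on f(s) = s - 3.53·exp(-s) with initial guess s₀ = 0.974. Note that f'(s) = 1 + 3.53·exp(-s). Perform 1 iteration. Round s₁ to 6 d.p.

s_0 = 0.974000: f = -0.358821, f' = 2.332821 → s_1 = 0.974000 - (-0.358821)/(2.332821) = 1.127814

1.127814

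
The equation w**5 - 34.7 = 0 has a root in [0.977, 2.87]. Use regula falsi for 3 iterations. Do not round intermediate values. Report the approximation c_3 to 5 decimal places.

1.73984

False-position update: c = (a·f(b) − b·f(a))/(f(b) − f(a)); replace the endpoint whose sign matches f(c).
f(0.977000) = -33.809830, f(2.870000) = 160.019517
step 1: c = 1.307198, f(c) = -30.883138 < 0 → new bracket [1.307198, 2.870000]
step 2: c = 1.560019, f(c) = -25.460482 < 0 → new bracket [1.560019, 2.870000]
step 3: c = 1.739837, f(c) = -18.757977 < 0 → new bracket [1.739837, 2.870000]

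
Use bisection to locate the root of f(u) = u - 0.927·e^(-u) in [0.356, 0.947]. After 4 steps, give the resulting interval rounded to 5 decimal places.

[0.50375, 0.54069]

f(0.356000) = -0.293338, f(0.947000) = 0.587414 (opposite signs)
step 1: m = 0.651500, f(m) = 0.168289 > 0 → root in [0.356000, 0.651500]
step 2: m = 0.503750, f(m) = -0.056399 < 0 → root in [0.503750, 0.651500]
step 3: m = 0.577625, f(m) = 0.057365 > 0 → root in [0.503750, 0.577625]
step 4: m = 0.540687, f(m) = 0.000851 > 0 → root in [0.503750, 0.540687]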